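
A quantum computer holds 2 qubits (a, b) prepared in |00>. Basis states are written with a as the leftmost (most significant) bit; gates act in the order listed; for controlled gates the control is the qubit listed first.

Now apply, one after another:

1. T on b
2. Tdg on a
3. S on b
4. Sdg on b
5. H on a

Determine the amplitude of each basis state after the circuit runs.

The final amplitudes are sqrt(2)/2 on |00>, 0 on |01>, sqrt(2)/2 on |10>, 0 on |11>. Key observation: gates 3-4 undo each other exactly, leaving only the rest of the circuit to track.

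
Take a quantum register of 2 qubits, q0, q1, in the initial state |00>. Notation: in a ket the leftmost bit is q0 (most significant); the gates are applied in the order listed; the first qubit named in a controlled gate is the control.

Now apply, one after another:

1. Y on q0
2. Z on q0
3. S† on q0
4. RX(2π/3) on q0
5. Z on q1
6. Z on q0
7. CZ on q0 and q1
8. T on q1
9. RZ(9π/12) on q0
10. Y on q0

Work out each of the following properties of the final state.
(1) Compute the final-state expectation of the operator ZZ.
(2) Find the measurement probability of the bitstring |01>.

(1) The expectation value of ZZ is -1/2.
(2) The probability of measuring |01> is 0.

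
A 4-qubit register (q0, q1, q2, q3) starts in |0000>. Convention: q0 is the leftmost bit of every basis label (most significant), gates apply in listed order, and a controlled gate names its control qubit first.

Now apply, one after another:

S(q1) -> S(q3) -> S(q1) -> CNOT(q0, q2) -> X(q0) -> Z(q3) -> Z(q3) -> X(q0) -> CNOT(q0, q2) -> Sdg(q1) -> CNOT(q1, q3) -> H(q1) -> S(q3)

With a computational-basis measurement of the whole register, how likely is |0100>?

A full measurement returns |0100> with probability 1/2.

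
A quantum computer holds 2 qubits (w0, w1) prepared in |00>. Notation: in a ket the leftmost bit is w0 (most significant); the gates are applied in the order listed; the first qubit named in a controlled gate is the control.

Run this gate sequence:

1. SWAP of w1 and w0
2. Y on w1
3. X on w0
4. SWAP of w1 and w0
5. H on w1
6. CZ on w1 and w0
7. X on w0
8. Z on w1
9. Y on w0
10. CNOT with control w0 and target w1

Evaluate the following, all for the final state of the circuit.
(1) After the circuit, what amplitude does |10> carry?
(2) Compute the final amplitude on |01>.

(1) The final state's coefficient on |10> equals sqrt(2)/2.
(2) The amplitude on |01> is 0.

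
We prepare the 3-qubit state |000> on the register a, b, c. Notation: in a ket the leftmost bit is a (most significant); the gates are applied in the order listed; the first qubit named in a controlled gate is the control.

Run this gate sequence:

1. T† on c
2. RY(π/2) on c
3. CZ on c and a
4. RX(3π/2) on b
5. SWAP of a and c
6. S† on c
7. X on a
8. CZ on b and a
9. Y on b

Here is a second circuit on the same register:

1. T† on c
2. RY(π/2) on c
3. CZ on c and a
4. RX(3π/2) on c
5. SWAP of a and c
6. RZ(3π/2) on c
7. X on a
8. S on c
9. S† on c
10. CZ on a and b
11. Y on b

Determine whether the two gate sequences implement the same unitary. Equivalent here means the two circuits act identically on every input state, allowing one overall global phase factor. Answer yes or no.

No, they are not equivalent — no single phase factor reconciles the two unitaries.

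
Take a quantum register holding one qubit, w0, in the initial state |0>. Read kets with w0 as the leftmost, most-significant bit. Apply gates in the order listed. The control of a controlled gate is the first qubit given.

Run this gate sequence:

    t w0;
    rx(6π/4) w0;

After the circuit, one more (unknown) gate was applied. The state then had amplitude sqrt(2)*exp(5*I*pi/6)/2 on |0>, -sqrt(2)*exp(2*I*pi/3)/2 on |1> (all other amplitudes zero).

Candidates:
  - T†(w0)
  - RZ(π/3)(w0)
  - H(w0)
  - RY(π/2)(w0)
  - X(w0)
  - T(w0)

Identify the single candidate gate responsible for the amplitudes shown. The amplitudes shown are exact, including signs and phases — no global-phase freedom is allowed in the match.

The applied gate was RZ(π/3)(w0).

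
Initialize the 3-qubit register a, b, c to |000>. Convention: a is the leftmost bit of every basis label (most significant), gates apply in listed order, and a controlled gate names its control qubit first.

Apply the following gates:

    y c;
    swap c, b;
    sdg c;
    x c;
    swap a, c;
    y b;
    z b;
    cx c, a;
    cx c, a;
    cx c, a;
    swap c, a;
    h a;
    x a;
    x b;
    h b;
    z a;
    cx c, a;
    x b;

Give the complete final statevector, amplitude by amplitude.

The final amplitudes are 0 on |000>, 1/2 on |001>, 0 on |010>, -1/2 on |011>, 0 on |100>, -1/2 on |101>, 0 on |110>, 1/2 on |111>.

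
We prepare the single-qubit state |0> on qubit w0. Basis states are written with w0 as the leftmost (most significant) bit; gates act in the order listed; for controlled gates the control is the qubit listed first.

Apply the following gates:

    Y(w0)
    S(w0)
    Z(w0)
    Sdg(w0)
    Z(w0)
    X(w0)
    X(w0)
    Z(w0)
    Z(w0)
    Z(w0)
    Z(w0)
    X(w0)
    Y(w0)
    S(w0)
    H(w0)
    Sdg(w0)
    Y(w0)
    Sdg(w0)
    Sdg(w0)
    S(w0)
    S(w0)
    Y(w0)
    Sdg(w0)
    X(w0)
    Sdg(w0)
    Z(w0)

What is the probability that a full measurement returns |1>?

A full measurement returns |1> with probability 1/2.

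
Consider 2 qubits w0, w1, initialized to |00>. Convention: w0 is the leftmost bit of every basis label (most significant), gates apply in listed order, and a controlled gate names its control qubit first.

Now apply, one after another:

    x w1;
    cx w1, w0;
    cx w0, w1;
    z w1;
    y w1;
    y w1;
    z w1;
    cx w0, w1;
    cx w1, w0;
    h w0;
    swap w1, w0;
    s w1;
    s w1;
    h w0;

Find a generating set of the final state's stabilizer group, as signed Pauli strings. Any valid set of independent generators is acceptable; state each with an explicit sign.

The stabilizer group can be generated by -XI, -IX, among other valid generating sets.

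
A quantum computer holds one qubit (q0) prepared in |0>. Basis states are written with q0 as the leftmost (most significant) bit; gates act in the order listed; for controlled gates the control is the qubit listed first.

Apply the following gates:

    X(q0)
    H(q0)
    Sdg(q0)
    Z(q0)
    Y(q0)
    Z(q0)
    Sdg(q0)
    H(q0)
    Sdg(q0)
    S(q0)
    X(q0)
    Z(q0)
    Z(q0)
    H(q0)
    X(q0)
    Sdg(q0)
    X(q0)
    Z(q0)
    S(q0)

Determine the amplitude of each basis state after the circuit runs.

The final amplitudes are sqrt(2)*I/2 on |0>, -sqrt(2)*I/2 on |1>.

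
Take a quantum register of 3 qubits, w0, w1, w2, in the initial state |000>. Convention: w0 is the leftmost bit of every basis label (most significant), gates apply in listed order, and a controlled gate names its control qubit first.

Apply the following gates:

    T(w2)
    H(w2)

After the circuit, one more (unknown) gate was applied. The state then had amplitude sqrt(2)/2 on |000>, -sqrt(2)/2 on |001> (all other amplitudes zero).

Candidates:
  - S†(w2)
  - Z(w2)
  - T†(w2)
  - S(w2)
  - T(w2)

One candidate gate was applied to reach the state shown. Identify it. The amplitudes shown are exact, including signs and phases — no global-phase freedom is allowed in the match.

The applied gate was Z(w2).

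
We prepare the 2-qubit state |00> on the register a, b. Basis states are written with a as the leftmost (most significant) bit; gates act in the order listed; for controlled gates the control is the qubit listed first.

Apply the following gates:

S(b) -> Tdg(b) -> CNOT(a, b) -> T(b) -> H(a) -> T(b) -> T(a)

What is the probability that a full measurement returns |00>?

Outcome |00> occurs with probability 1/2.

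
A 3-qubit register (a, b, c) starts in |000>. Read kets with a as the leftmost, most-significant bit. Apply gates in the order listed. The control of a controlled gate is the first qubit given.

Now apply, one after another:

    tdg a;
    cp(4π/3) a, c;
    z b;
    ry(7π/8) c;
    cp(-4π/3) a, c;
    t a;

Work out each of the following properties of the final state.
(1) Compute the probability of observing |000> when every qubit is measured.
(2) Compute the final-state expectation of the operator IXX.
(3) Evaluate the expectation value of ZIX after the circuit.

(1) A full measurement returns |000> with probability cos(7*pi/16)**2.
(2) The expectation value of IXX is 0.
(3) The expectation value of ZIX is sqrt(2 - sqrt(2))/2.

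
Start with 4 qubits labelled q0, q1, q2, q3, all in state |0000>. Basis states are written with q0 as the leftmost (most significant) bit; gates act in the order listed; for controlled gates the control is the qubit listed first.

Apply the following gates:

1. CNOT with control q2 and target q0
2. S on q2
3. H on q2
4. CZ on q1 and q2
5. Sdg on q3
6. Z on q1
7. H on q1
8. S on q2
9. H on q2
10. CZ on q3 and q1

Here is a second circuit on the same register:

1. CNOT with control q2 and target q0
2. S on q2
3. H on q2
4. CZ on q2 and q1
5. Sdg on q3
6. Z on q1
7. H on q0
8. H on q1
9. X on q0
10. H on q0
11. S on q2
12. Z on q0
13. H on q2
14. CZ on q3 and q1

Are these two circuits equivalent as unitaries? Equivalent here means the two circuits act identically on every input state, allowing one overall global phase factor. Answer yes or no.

Yes: on every input state the two circuits agree up to one overall phase factor.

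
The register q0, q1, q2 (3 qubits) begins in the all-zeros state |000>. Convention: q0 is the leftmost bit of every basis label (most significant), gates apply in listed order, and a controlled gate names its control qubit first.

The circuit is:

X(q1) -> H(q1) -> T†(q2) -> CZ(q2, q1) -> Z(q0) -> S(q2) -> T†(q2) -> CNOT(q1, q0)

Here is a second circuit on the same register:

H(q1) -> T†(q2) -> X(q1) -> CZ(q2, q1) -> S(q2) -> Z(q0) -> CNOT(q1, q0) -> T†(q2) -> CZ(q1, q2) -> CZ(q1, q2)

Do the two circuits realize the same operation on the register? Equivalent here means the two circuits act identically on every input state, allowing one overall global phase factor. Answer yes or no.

No — the two circuits implement different unitaries, even allowing a global phase.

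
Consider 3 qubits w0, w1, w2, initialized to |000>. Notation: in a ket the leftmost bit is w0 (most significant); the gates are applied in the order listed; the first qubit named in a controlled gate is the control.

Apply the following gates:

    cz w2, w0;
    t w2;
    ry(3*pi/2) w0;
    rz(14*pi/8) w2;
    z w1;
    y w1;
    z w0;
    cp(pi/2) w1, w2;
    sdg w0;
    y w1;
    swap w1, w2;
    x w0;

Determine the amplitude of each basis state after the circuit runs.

After the circuit, the state carries amplitude -sqrt(2)*exp(5*I*pi/8)/2 on |000>, sqrt(2)*exp(I*pi/8)/2 on |100>, and 0 on every other basis state.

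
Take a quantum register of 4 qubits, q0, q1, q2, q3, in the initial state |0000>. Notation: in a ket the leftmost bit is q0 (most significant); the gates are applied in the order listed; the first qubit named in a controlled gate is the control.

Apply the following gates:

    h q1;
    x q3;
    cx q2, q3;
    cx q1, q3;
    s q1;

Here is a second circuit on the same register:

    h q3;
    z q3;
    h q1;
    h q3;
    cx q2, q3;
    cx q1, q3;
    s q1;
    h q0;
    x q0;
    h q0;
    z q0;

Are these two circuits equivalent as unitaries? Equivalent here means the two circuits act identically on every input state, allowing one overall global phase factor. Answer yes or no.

Yes — the two circuits implement the same unitary up to a global phase.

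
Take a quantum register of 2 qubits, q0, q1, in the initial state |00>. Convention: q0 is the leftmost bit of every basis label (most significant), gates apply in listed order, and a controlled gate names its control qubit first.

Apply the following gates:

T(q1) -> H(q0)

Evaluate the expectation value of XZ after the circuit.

In the final state, XZ has expectation 1.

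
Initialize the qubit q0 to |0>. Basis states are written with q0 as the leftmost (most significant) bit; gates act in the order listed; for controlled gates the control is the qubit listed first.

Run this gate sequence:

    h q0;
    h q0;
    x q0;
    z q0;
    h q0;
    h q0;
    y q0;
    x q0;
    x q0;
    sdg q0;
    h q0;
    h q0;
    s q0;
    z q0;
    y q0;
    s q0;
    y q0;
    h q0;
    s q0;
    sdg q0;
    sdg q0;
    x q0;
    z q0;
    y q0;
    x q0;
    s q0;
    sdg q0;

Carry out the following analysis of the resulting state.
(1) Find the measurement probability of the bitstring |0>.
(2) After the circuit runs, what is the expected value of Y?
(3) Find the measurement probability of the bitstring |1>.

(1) Outcome |0> occurs with probability 1/2. Key observation: the block from step 19 through step 20 cancels to the identity and can be dropped.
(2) The expectation value of Y is 1.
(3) Outcome |1> occurs with probability 1/2.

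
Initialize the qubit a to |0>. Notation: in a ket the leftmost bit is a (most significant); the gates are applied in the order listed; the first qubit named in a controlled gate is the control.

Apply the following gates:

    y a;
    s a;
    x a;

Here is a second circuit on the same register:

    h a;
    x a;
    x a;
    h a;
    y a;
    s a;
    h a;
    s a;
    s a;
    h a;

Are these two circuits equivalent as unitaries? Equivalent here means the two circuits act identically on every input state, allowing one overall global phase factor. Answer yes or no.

Yes: on every input state the two circuits agree up to one overall phase factor.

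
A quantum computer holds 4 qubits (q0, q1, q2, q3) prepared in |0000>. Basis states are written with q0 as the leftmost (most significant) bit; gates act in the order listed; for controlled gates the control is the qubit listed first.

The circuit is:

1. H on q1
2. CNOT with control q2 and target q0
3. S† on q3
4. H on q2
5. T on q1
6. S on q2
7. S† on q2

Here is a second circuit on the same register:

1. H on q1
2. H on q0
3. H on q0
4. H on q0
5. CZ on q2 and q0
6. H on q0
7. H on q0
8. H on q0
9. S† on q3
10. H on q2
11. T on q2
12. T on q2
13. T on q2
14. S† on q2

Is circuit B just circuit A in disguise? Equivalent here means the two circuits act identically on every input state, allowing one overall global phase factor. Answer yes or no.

No, they are not equivalent — no single phase factor reconciles the two unitaries.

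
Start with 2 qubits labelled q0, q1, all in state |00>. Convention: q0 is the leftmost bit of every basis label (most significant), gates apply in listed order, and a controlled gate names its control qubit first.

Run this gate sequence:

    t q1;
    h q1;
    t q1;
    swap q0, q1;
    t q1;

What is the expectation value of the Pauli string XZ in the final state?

The expectation value of XZ is sqrt(2)/2.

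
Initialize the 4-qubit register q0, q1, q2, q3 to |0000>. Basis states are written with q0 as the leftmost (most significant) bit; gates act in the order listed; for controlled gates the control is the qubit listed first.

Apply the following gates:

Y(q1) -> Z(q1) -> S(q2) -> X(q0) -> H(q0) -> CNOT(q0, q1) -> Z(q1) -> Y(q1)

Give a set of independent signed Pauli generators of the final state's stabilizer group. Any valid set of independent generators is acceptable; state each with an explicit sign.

The final state is stabilized by the group generated by -XXII, +ZZII, +IIZI, +IIIZ; other independent generating sets are equally valid.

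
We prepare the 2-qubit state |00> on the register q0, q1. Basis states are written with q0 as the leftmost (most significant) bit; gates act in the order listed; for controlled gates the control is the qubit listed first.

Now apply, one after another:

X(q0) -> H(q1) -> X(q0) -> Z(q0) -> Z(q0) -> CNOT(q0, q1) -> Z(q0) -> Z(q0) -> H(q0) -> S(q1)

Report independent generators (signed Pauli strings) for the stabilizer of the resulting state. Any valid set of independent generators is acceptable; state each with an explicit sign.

The final state is stabilized by the group generated by +XI, +IY; other independent generating sets are equally valid.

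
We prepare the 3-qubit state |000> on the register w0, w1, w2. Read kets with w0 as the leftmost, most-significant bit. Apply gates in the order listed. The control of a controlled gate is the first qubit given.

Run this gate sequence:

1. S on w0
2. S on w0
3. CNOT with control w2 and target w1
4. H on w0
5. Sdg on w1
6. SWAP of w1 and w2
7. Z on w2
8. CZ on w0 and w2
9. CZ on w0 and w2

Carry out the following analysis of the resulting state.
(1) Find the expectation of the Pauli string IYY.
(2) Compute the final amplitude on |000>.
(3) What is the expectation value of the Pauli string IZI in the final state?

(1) In the final state, IYY has expectation 0.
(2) The final state's coefficient on |000> equals sqrt(2)/2.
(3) The observable IZI averages to 1.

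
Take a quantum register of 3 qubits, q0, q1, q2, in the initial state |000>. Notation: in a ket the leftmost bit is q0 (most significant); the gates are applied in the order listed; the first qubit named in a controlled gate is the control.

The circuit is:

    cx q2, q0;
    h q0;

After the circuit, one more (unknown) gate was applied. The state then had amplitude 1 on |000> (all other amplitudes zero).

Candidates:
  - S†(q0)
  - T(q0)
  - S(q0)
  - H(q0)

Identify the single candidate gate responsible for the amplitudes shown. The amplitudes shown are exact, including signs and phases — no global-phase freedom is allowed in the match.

The unique candidate consistent with the amplitudes is H(q0).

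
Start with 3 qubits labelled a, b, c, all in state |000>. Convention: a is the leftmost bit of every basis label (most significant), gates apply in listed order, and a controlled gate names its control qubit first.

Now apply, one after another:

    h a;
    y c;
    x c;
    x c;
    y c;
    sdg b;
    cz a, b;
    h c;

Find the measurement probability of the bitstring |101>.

A full measurement returns |101> with probability 1/4. Key observation: steps 2-5 multiply out to the identity, so the circuit reduces to the remaining gates.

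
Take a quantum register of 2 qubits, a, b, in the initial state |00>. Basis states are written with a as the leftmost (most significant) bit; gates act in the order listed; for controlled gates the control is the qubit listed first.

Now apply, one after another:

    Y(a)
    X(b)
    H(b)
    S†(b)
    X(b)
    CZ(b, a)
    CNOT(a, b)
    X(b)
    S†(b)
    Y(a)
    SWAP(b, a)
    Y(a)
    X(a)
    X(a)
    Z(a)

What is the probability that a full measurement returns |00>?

A full measurement returns |00> with probability 1/2. Key observation: the block from step 13 through step 14 cancels to the identity and can be dropped.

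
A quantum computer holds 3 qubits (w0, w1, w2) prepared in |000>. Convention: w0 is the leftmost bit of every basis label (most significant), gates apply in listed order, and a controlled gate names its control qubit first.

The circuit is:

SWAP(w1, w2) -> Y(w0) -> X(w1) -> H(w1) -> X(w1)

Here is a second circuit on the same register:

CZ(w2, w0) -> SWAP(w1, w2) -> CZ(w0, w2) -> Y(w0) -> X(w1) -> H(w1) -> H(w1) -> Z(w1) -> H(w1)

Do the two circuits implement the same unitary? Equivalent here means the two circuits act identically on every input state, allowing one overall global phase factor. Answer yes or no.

No, they are not equivalent — no single phase factor reconciles the two unitaries.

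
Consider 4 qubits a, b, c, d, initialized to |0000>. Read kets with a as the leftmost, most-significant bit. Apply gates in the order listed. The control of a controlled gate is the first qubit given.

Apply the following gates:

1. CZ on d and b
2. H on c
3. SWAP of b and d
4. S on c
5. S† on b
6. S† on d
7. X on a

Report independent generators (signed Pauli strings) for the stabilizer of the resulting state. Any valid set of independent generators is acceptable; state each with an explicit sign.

The stabilizer group can be generated by +IIYI, -ZIII, +IZII, +IIIZ, among other valid generating sets.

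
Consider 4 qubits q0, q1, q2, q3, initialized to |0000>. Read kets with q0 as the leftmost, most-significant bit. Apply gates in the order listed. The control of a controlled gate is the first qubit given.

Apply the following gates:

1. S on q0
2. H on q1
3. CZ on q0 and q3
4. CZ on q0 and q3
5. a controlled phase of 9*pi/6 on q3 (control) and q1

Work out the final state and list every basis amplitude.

After the circuit, the state carries amplitude sqrt(2)/2 on |0000>, sqrt(2)/2 on |0100>, and 0 on every other basis state.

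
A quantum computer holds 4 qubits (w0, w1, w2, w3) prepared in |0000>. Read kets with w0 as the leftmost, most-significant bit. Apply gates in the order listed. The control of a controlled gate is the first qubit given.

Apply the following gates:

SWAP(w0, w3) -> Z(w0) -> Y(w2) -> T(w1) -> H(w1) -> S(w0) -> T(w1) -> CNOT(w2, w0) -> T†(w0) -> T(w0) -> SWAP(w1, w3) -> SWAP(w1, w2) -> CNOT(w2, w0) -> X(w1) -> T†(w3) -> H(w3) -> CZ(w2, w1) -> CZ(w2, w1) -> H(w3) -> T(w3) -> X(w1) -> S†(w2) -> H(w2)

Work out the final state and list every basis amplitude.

The final amplitudes are I/2 on |1100>, exp(3*I*pi/4)/2 on |1101>, I/2 on |1110>, exp(3*I*pi/4)/2 on |1111>, and 0 on every other basis state. Key observation: the block from step 14 through step 21 cancels to the identity and can be dropped.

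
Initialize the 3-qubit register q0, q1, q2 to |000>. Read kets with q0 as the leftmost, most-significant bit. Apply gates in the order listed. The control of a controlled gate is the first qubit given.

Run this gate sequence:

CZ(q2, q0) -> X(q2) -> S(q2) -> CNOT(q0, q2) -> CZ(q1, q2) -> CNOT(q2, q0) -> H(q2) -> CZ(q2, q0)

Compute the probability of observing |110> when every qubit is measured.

The probability of measuring |110> is 0.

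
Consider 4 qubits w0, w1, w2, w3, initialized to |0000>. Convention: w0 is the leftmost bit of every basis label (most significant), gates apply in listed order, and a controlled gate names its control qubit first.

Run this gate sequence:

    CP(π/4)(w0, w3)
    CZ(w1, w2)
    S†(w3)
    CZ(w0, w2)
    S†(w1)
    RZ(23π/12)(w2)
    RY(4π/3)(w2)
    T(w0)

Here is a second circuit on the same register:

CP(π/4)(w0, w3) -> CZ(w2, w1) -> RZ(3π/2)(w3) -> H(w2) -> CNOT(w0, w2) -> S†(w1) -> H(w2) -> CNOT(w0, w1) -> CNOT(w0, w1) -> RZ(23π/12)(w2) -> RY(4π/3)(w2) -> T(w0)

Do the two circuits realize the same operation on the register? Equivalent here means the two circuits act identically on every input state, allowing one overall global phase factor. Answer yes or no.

Yes, they are equivalent — the unitaries differ by at most a global phase.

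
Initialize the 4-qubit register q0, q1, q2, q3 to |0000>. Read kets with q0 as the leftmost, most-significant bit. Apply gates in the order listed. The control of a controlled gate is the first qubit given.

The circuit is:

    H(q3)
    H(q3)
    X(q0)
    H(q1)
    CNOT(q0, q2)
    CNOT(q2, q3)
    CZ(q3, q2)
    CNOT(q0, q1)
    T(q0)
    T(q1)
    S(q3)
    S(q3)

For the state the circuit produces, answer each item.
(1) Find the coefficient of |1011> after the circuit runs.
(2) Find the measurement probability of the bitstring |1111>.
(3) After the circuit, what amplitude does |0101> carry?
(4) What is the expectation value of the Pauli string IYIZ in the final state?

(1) The final state's coefficient on |1011> equals sqrt(2)*exp(I*pi/4)/2. Key observation: gates 1-2 undo each other exactly, leaving only the rest of the circuit to track.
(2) Outcome |1111> occurs with probability 1/2.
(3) The amplitude on |0101> is 0.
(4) The expectation value of IYIZ is -sqrt(2)/2.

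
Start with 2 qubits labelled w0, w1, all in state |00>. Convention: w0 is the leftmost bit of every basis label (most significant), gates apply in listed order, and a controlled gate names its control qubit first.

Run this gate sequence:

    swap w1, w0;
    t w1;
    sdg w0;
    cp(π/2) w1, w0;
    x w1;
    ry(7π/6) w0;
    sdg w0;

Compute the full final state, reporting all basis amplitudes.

The final amplitudes are 0 on |00>, -sqrt(6)/4 + sqrt(2)/4 on |01>, 0 on |10>, I*(-sqrt(6) - sqrt(2))/4 on |11>.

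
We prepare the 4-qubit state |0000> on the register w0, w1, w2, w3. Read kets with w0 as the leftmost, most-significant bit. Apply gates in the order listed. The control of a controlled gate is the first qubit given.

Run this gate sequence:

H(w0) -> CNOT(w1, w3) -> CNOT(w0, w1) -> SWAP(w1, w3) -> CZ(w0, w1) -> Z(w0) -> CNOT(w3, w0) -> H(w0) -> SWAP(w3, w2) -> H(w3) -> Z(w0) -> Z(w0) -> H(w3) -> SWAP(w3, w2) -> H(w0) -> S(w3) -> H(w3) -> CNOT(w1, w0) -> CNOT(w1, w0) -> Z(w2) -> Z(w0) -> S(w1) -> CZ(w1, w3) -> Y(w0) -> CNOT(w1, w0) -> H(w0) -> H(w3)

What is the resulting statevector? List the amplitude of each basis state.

The final amplitudes are I/2 on |0000>, 1/2 on |0001>, -I/2 on |1000>, -1/2 on |1001>, and 0 on every other basis state. Key observation: steps 8-15 multiply out to the identity, so the circuit reduces to the remaining gates.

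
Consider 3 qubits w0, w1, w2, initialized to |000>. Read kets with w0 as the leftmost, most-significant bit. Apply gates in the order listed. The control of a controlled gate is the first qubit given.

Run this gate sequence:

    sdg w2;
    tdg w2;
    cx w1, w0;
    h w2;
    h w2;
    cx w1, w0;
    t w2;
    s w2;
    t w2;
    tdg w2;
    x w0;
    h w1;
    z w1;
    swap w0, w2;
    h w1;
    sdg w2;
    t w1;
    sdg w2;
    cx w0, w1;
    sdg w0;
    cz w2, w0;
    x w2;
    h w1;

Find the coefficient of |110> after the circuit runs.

|110> carries amplitude 0 in the final state. Key observation: steps 1-8 multiply out to the identity, so the circuit reduces to the remaining gates.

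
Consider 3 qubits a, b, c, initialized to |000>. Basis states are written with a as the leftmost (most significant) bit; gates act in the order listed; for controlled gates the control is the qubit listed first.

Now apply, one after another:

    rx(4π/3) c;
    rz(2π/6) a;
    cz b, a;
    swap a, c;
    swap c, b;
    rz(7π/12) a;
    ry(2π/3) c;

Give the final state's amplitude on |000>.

|000> carries amplitude exp(13*I*pi/24)/4 in the final state.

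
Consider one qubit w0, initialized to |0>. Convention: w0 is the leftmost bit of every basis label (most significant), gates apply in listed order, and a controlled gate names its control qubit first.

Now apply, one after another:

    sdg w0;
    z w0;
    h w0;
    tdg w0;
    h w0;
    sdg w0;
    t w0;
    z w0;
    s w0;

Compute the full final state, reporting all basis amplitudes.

The resulting statevector has amplitude 1/2 - exp(3*I*pi/4)/2 on |0>, 1/2 - exp(I*pi/4)/2 on |1>.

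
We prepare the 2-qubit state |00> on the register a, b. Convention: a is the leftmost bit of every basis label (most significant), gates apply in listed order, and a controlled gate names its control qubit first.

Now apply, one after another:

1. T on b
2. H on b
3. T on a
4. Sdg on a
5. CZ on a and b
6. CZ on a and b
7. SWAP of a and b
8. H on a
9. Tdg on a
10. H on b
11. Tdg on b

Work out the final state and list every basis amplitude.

The resulting statevector has amplitude sqrt(2)/2 on |00>, -sqrt(2)*exp(3*I*pi/4)/2 on |01>, 0 on |10>, 0 on |11>.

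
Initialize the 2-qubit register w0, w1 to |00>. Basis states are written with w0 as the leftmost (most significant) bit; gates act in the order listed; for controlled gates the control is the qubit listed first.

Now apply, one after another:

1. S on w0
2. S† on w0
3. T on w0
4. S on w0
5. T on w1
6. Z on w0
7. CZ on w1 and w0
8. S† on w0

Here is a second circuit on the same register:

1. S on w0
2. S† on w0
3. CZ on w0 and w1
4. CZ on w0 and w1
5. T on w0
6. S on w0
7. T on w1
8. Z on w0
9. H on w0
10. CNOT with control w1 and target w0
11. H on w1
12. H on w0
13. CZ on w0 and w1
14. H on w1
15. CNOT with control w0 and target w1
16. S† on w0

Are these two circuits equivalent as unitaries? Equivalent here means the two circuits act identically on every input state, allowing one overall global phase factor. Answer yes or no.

Yes: on every input state the two circuits agree up to one overall phase factor.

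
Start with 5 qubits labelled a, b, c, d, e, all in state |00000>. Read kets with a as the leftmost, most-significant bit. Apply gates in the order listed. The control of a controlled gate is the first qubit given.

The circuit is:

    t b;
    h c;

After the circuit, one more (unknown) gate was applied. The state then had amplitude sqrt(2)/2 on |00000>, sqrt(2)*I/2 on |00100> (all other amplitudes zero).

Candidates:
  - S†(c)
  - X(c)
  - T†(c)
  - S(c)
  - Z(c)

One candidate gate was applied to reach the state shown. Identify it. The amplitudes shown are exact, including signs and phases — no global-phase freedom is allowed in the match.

The unique candidate consistent with the amplitudes is S(c).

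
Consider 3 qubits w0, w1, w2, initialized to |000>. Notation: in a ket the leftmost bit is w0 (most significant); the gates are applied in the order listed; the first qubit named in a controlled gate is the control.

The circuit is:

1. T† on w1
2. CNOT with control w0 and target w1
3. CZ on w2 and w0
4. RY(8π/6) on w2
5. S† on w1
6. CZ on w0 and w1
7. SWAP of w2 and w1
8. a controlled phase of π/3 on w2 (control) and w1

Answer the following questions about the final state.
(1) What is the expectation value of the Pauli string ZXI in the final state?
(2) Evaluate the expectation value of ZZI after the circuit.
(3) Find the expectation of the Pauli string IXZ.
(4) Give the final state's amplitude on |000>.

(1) The expectation value of ZXI is -sqrt(3)/2.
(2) In the final state, ZZI has expectation -1/2.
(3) The expectation value of IXZ is -sqrt(3)/2.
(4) The final state's coefficient on |000> equals -1/2.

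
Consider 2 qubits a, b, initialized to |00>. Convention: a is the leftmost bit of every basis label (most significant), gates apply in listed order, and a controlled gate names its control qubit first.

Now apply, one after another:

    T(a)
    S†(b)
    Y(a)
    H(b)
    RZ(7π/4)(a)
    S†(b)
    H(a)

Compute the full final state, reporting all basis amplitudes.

After the circuit, the state carries amplitude -exp(3*I*pi/8)/2 on |00>, exp(7*I*pi/8)/2 on |01>, exp(3*I*pi/8)/2 on |10>, -exp(7*I*pi/8)/2 on |11>.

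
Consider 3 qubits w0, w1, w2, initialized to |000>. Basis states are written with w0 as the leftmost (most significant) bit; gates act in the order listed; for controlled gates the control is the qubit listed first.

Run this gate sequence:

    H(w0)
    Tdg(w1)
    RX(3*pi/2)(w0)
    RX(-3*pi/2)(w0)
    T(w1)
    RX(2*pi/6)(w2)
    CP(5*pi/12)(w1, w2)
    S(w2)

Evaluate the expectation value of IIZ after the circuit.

The observable IIZ averages to 1/2. Key observation: steps 2-5 multiply out to the identity, so the circuit reduces to the remaining gates.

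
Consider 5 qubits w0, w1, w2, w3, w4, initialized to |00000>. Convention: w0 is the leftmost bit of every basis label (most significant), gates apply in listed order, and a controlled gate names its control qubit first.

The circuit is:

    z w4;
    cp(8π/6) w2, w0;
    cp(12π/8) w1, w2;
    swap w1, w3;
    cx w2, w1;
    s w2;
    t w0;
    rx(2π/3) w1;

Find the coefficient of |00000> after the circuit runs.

The amplitude on |00000> is 1/2.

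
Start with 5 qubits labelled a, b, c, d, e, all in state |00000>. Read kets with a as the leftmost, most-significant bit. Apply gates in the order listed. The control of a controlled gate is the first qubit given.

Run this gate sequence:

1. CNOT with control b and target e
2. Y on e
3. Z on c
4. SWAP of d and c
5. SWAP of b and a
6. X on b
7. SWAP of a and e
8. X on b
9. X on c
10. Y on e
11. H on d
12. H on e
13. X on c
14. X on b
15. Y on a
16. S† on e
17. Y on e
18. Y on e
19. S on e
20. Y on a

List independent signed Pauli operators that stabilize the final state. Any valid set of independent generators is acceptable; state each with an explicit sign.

One valid set of independent stabilizer generators is +IIIXI, -IIIIX, -ZIIII, -IZIII, +IIZII (any independent generating set of the same group is equally correct). Key observation: the block from step 15 through step 20 cancels to the identity and can be dropped.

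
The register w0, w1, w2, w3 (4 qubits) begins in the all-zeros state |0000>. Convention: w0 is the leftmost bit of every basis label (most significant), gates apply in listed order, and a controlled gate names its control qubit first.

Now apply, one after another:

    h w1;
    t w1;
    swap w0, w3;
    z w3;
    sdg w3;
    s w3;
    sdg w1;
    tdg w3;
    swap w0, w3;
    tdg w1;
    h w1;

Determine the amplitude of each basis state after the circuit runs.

The final amplitudes are 1/2 - I/2 on |0000>, 1/2 + I/2 on |0100>, and 0 on every other basis state.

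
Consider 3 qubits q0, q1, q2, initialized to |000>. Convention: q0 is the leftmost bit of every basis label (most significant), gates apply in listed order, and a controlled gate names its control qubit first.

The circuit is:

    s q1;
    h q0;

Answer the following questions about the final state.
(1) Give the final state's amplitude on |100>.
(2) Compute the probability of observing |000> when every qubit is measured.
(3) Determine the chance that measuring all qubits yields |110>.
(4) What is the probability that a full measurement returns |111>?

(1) The final state's coefficient on |100> equals sqrt(2)/2.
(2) Outcome |000> occurs with probability 1/2.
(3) A full measurement returns |110> with probability 0.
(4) A full measurement returns |111> with probability 0.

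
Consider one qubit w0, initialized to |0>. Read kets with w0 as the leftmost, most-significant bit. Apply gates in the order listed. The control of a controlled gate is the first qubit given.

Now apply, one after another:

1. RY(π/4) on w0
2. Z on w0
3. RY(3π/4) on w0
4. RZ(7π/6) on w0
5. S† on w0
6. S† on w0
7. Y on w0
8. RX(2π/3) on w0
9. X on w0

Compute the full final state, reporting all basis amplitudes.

The resulting statevector has amplitude (sqrt(6) - sqrt(2)*exp(I*pi/3))*exp(7*I*pi/12)/4 on |0>, (-sqrt(6) + sqrt(2)*exp(2*I*pi/3))*exp(5*I*pi/12)/4 on |1>.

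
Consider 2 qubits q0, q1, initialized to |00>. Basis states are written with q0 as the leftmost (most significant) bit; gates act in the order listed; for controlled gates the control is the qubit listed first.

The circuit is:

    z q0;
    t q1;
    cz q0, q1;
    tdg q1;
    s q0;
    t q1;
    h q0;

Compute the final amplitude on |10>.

|10> carries amplitude sqrt(2)/2 in the final state.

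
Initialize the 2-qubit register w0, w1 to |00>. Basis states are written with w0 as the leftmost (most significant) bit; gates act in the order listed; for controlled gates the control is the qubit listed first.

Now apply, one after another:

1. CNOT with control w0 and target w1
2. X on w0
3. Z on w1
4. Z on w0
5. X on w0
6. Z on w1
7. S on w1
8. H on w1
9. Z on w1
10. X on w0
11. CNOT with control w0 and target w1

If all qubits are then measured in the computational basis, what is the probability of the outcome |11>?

The probability of measuring |11> is 1/2.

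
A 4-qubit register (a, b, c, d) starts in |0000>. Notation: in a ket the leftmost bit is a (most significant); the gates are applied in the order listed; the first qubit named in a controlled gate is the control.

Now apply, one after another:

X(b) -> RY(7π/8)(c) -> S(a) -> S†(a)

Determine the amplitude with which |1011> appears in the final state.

|1011> carries amplitude 0 in the final state. Key observation: gates 3-4 undo each other exactly, leaving only the rest of the circuit to track.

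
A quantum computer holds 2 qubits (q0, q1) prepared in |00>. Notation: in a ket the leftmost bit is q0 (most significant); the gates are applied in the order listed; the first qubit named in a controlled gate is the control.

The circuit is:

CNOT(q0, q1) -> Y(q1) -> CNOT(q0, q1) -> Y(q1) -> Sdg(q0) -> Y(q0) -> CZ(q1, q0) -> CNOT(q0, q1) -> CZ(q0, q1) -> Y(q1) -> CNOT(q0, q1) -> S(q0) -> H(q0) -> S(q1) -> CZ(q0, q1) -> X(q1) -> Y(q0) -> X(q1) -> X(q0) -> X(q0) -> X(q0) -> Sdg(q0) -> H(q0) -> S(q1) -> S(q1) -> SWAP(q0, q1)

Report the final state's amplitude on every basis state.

The final amplitudes are 0 on |00>, 0 on |01>, 1/2 - I/2 on |10>, -1/2 - I/2 on |11>. Key observation: the block from step 19 through step 20 cancels to the identity and can be dropped.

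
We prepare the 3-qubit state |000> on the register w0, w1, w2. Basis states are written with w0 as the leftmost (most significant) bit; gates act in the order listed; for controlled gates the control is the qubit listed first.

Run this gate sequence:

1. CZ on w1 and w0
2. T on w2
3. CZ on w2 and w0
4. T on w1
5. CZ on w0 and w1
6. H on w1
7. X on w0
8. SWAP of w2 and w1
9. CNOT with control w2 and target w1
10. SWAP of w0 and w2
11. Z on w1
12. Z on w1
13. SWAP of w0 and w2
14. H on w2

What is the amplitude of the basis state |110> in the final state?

The final state's coefficient on |110> equals 1/2. Key observation: gates 10-13 undo each other exactly, leaving only the rest of the circuit to track.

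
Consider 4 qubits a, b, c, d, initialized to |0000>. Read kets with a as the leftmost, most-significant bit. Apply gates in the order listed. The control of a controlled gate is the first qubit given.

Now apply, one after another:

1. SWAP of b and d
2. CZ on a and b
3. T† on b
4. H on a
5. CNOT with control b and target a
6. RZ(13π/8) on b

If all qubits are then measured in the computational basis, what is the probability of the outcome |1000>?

The probability of measuring |1000> is 1/2.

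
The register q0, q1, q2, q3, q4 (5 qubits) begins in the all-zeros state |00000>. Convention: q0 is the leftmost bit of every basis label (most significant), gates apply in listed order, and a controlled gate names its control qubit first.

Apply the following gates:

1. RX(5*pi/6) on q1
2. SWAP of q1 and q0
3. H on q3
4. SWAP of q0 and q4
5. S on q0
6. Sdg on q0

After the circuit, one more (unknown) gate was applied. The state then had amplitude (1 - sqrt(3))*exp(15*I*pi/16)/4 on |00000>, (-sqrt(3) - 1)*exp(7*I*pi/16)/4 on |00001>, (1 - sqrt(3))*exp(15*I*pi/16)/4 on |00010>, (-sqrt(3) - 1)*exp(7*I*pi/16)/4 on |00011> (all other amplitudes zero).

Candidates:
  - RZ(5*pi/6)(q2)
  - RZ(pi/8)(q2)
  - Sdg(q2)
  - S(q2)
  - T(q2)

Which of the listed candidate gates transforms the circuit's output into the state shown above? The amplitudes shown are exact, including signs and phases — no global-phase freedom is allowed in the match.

The applied gate was RZ(pi/8)(q2).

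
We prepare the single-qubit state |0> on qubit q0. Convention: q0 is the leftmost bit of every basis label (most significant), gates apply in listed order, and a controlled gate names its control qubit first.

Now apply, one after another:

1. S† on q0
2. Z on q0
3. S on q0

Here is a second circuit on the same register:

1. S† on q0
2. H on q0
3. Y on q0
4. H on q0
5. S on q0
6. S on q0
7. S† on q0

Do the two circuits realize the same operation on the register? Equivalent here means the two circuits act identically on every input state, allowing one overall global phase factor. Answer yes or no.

No — the two circuits implement different unitaries, even allowing a global phase.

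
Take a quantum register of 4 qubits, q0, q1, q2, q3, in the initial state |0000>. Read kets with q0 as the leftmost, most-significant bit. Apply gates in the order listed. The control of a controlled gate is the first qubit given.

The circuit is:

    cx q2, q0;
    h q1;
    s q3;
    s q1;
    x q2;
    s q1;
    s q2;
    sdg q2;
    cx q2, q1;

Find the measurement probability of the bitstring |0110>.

A full measurement returns |0110> with probability 1/2.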